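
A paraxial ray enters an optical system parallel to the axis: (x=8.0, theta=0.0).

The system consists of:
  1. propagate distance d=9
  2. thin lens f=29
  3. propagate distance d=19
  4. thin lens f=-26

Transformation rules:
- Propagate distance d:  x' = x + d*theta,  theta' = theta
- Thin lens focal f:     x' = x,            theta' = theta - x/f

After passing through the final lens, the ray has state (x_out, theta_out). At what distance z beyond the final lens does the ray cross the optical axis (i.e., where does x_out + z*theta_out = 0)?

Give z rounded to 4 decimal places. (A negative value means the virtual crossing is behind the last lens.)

Answer: 16.2500

Derivation:
Initial: x=8.0000 theta=0.0000
After 1 (propagate distance d=9): x=8.0000 theta=0.0000
After 2 (thin lens f=29): x=8.0000 theta=-8/29 (≈-0.2759)
After 3 (propagate distance d=19): x=80/29 (≈2.7586) theta=-8/29 (≈-0.2759)
After 4 (thin lens f=-26): x=80/29 (≈2.7586) theta=-64/377 (≈-0.1698)
z_focus = -x_out/theta_out = -(80/29)/(-64/377) = 16.2500
Rounded to 4 decimal places: z = 16.2500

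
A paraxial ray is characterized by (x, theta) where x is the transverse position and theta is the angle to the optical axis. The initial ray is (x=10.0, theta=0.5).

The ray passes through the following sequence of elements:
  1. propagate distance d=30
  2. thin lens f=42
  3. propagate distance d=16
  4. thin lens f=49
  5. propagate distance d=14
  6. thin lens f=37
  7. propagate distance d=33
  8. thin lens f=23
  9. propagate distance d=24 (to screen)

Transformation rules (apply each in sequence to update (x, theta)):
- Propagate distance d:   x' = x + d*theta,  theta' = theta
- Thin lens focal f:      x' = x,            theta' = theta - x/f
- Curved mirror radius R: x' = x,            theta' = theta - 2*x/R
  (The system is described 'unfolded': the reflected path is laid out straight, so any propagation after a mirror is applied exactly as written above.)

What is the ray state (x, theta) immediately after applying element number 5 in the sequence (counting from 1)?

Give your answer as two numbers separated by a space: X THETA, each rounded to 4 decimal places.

Answer: 15.4354 -0.5743

Derivation:
Initial: x=10.0000 theta=0.5000
After 1 (propagate distance d=30): x=25.0000 theta=0.5000
After 2 (thin lens f=42): x=25.0000 theta=-2/21 (≈-0.0952)
After 3 (propagate distance d=16): x=493/21 (≈23.4762) theta=-2/21 (≈-0.0952)
After 4 (thin lens f=49): x=493/21 (≈23.4762) theta=-197/343 (≈-0.5743)
After 5 (propagate distance d=14): x=2269/147 (≈15.4354) theta=-197/343 (≈-0.5743)
Rounded to 4 decimal places: x = 15.4354, theta = -0.5743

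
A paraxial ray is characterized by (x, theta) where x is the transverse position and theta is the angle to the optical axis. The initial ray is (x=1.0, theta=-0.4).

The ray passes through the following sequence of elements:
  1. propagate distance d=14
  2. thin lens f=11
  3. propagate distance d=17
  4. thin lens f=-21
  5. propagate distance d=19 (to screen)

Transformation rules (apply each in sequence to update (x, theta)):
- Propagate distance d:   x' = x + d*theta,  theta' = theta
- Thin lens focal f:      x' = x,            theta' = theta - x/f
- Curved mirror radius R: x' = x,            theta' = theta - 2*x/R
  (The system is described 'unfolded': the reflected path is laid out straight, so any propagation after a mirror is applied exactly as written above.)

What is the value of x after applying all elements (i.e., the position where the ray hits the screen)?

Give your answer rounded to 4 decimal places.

Answer: -7.8277

Derivation:
Initial: x=1.0000 theta=-0.4000
After 1 (propagate distance d=14): x=-4.6000 theta=-0.4000
After 2 (thin lens f=11): x=-4.6000 theta=1/55 (≈0.0182)
After 3 (propagate distance d=17): x=-236/55 (≈-4.2909) theta=1/55 (≈0.0182)
After 4 (thin lens f=-21): x=-236/55 (≈-4.2909) theta=-43/231 (≈-0.1861)
After 5 (propagate distance d=19 (to screen)): x=-9041/1155 (≈-7.8277) theta=-43/231 (≈-0.1861)
Rounded to 4 decimal places: x = -7.8277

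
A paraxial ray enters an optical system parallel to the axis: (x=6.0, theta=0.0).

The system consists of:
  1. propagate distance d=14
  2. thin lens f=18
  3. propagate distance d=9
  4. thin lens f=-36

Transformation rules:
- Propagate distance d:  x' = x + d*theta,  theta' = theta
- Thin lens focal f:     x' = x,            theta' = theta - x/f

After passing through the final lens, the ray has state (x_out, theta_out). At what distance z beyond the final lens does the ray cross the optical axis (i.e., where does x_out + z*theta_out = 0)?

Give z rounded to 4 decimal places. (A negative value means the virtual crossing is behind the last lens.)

Answer: 12.0000

Derivation:
Initial: x=6.0000 theta=0.0000
After 1 (propagate distance d=14): x=6.0000 theta=0.0000
After 2 (thin lens f=18): x=6.0000 theta=-1/3 (≈-0.3333)
After 3 (propagate distance d=9): x=3.0000 theta=-1/3 (≈-0.3333)
After 4 (thin lens f=-36): x=3.0000 theta=-0.2500
z_focus = -x_out/theta_out = -(3.0000)/(-0.2500) = 12.0000
Rounded to 4 decimal places: z = 12.0000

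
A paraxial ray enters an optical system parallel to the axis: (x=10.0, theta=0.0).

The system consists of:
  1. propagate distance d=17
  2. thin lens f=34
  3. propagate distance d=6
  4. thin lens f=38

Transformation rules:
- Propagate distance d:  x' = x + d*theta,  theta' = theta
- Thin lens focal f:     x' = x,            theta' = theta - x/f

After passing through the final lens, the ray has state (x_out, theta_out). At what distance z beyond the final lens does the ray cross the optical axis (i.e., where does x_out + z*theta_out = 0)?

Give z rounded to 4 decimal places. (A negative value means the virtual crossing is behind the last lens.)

Initial: x=10.0000 theta=0.0000
After 1 (propagate distance d=17): x=10.0000 theta=0.0000
After 2 (thin lens f=34): x=10.0000 theta=-5/17 (≈-0.2941)
After 3 (propagate distance d=6): x=140/17 (≈8.2353) theta=-5/17 (≈-0.2941)
After 4 (thin lens f=38): x=140/17 (≈8.2353) theta=-165/323 (≈-0.5108)
z_focus = -x_out/theta_out = -(140/17)/(-165/323) = 532/33 ≈ 16.1212
Rounded to 4 decimal places: z = 16.1212

Answer: 16.1212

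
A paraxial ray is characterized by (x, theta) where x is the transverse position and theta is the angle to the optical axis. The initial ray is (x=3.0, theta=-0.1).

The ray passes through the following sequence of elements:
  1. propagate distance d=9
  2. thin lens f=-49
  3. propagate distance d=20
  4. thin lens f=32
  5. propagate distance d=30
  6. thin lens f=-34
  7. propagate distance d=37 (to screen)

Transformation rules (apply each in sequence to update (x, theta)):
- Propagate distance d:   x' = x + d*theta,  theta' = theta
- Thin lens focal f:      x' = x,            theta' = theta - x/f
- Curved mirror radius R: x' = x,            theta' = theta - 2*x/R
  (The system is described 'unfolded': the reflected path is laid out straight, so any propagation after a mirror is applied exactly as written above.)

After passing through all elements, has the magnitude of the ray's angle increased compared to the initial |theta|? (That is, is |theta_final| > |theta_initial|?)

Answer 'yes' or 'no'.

Initial: x=3.0000 theta=-0.1000
After 1 (propagate distance d=9): x=2.1000 theta=-0.1000
After 2 (thin lens f=-49): x=2.1000 theta=-2/35 (≈-0.0571)
After 3 (propagate distance d=20): x=67/70 (≈0.9571) theta=-2/35 (≈-0.0571)
After 4 (thin lens f=32): x=67/70 (≈0.9571) theta=-39/448 (≈-0.0871)
After 5 (propagate distance d=30): x=-1853/1120 (≈-1.6545) theta=-39/448 (≈-0.0871)
After 6 (thin lens f=-34): x=-1853/1120 (≈-1.6545) theta=-19/140 (≈-0.1357)
After 7 (propagate distance d=37 (to screen)): x=-7477/1120 (≈-6.6759) theta=-19/140 (≈-0.1357)
|theta_initial|=0.1000 |theta_final|=19/140 (≈0.1357) -> increased

Answer: yes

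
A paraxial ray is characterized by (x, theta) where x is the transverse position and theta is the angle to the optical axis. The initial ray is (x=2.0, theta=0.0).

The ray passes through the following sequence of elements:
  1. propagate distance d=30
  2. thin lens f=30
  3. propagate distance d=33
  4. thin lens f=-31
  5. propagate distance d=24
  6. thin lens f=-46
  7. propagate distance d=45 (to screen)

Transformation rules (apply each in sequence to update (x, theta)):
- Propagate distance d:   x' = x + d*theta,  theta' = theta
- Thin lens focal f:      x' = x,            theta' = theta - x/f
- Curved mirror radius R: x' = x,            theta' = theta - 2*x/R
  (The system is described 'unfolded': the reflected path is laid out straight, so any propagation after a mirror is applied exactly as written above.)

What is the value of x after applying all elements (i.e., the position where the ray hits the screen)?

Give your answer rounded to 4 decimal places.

Answer: -7.1575

Derivation:
Initial: x=2.0000 theta=0.0000
After 1 (propagate distance d=30): x=2.0000 theta=0.0000
After 2 (thin lens f=30): x=2.0000 theta=-1/15 (≈-0.0667)
After 3 (propagate distance d=33): x=-0.2000 theta=-1/15 (≈-0.0667)
After 4 (thin lens f=-31): x=-0.2000 theta=-34/465 (≈-0.0731)
After 5 (propagate distance d=24): x=-303/155 (≈-1.9548) theta=-34/465 (≈-0.0731)
After 6 (thin lens f=-46): x=-303/155 (≈-1.9548) theta=-2473/21390 (≈-0.1156)
After 7 (propagate distance d=45 (to screen)): x=-51033/7130 (≈-7.1575) theta=-2473/21390 (≈-0.1156)
Rounded to 4 decimal places: x = -7.1575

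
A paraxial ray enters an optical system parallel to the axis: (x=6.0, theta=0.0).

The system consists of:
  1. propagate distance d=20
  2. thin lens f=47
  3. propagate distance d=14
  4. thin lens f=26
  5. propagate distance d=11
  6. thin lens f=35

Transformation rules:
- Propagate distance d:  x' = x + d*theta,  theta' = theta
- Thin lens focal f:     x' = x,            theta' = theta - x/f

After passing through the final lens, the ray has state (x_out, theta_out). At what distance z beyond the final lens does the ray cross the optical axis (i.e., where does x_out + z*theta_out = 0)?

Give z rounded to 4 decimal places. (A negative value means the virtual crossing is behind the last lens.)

Answer: 3.2168

Derivation:
Initial: x=6.0000 theta=0.0000
After 1 (propagate distance d=20): x=6.0000 theta=0.0000
After 2 (thin lens f=47): x=6.0000 theta=-6/47 (≈-0.1277)
After 3 (propagate distance d=14): x=198/47 (≈4.2128) theta=-6/47 (≈-0.1277)
After 4 (thin lens f=26): x=198/47 (≈4.2128) theta=-177/611 (≈-0.2897)
After 5 (propagate distance d=11): x=627/611 (≈1.0262) theta=-177/611 (≈-0.2897)
After 6 (thin lens f=35): x=627/611 (≈1.0262) theta=-6822/21385 (≈-0.3190)
z_focus = -x_out/theta_out = -(627/611)/(-6822/21385) = 7315/2274 ≈ 3.2168
Rounded to 4 decimal places: z = 3.2168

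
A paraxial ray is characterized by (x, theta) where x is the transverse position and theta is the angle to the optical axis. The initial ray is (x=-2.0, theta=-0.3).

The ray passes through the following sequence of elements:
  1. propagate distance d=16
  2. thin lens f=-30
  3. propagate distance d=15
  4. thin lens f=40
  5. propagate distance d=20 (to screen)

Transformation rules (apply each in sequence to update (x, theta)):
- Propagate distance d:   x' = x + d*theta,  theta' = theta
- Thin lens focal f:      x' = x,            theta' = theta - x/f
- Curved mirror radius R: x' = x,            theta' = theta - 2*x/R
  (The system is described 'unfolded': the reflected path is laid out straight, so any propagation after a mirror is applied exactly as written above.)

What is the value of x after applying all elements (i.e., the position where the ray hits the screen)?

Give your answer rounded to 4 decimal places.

Answer: -17.8833

Derivation:
Initial: x=-2.0000 theta=-0.3000
After 1 (propagate distance d=16): x=-6.8000 theta=-0.3000
After 2 (thin lens f=-30): x=-6.8000 theta=-79/150 (≈-0.5267)
After 3 (propagate distance d=15): x=-14.7000 theta=-79/150 (≈-0.5267)
After 4 (thin lens f=40): x=-14.7000 theta=-191/1200 (≈-0.1592)
After 5 (propagate distance d=20 (to screen)): x=-1073/60 (≈-17.8833) theta=-191/1200 (≈-0.1592)
Rounded to 4 decimal places: x = -17.8833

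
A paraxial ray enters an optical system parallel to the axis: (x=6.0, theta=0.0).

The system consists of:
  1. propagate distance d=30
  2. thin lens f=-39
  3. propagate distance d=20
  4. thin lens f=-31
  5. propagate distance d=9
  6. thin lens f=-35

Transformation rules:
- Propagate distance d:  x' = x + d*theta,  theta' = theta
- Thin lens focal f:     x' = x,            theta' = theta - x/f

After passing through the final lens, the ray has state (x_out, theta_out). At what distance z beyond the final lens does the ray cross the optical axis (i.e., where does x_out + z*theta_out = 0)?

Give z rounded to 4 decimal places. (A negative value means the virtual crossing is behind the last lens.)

Initial: x=6.0000 theta=0.0000
After 1 (propagate distance d=30): x=6.0000 theta=0.0000
After 2 (thin lens f=-39): x=6.0000 theta=2/13 (≈0.1538)
After 3 (propagate distance d=20): x=118/13 (≈9.0769) theta=2/13 (≈0.1538)
After 4 (thin lens f=-31): x=118/13 (≈9.0769) theta=180/403 (≈0.4467)
After 5 (propagate distance d=9): x=406/31 (≈13.0968) theta=180/403 (≈0.4467)
After 6 (thin lens f=-35): x=406/31 (≈13.0968) theta=1654/2015 (≈0.8208)
z_focus = -x_out/theta_out = -(406/31)/(1654/2015) = -13195/827 ≈ -15.9553
Rounded to 4 decimal places: z = -15.9553

Answer: -15.9553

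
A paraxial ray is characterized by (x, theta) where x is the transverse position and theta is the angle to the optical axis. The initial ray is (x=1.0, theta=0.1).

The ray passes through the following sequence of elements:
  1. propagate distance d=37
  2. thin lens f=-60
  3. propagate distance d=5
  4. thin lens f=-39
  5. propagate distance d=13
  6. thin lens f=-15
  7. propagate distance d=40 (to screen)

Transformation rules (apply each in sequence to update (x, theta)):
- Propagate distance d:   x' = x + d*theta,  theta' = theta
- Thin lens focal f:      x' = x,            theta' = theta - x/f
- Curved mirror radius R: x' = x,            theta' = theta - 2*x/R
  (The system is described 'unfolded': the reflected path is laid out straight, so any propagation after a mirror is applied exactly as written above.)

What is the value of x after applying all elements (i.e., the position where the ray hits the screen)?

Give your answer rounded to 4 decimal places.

Initial: x=1.0000 theta=0.1000
After 1 (propagate distance d=37): x=4.7000 theta=0.1000
After 2 (thin lens f=-60): x=4.7000 theta=107/600 (≈0.1783)
After 3 (propagate distance d=5): x=671/120 (≈5.5917) theta=107/600 (≈0.1783)
After 4 (thin lens f=-39): x=671/120 (≈5.5917) theta=941/2925 (≈0.3217)
After 5 (propagate distance d=13): x=17593/1800 (≈9.7739) theta=941/2925 (≈0.3217)
After 6 (thin lens f=-15): x=17593/1800 (≈9.7739) theta=341629/351000 (≈0.9733)
After 7 (propagate distance d=40 (to screen)): x=3419159/70200 (≈48.7060) theta=341629/351000 (≈0.9733)
Rounded to 4 decimal places: x = 48.7060

Answer: 48.7060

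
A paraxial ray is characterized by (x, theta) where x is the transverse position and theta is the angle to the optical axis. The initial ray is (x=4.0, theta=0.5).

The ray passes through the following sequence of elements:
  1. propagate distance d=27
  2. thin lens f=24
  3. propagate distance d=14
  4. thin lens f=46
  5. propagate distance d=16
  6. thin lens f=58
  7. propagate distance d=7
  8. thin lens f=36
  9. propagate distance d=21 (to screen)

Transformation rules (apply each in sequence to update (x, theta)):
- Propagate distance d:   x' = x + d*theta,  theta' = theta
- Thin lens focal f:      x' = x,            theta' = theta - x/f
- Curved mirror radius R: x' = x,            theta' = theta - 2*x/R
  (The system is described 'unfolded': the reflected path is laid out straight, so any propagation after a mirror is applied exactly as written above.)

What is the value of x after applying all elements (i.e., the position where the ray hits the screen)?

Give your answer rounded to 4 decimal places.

Initial: x=4.0000 theta=0.5000
After 1 (propagate distance d=27): x=17.5000 theta=0.5000
After 2 (thin lens f=24): x=17.5000 theta=-11/48 (≈-0.2292)
After 3 (propagate distance d=14): x=343/24 (≈14.2917) theta=-11/48 (≈-0.2292)
After 4 (thin lens f=46): x=343/24 (≈14.2917) theta=-149/276 (≈-0.5399)
After 5 (propagate distance d=16): x=3121/552 (≈5.6540) theta=-149/276 (≈-0.5399)
After 6 (thin lens f=58): x=3121/552 (≈5.6540) theta=-20405/32016 (≈-0.6373)
After 7 (propagate distance d=7): x=38183/32016 (≈1.1926) theta=-20405/32016 (≈-0.6373)
After 8 (thin lens f=36): x=38183/32016 (≈1.1926) theta=-26647/39744 (≈-0.6705)
After 9 (propagate distance d=21 (to screen)): x=-4951145/384192 (≈-12.8872) theta=-26647/39744 (≈-0.6705)
Rounded to 4 decimal places: x = -12.8872

Answer: -12.8872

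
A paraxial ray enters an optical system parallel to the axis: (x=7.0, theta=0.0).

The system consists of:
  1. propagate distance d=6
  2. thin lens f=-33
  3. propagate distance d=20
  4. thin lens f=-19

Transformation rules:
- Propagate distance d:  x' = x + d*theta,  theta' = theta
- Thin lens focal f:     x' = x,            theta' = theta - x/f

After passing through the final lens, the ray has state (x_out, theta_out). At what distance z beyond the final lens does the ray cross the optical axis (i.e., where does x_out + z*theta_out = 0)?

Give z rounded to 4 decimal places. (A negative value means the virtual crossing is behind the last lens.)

Initial: x=7.0000 theta=0.0000
After 1 (propagate distance d=6): x=7.0000 theta=0.0000
After 2 (thin lens f=-33): x=7.0000 theta=7/33 (≈0.2121)
After 3 (propagate distance d=20): x=371/33 (≈11.2424) theta=7/33 (≈0.2121)
After 4 (thin lens f=-19): x=371/33 (≈11.2424) theta=168/209 (≈0.8038)
z_focus = -x_out/theta_out = -(371/33)/(168/209) = -1007/72 ≈ -13.9861
Rounded to 4 decimal places: z = -13.9861

Answer: -13.9861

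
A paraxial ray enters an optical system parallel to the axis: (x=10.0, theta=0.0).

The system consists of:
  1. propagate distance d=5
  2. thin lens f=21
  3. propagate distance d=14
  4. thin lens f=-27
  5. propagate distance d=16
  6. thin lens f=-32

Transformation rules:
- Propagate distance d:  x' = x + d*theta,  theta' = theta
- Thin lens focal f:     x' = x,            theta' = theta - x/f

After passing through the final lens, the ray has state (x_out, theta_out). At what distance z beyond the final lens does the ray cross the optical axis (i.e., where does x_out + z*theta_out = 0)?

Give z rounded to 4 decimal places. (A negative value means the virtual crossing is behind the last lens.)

Initial: x=10.0000 theta=0.0000
After 1 (propagate distance d=5): x=10.0000 theta=0.0000
After 2 (thin lens f=21): x=10.0000 theta=-10/21 (≈-0.4762)
After 3 (propagate distance d=14): x=10/3 (≈3.3333) theta=-10/21 (≈-0.4762)
After 4 (thin lens f=-27): x=10/3 (≈3.3333) theta=-200/567 (≈-0.3527)
After 5 (propagate distance d=16): x=-1310/567 (≈-2.3104) theta=-200/567 (≈-0.3527)
After 6 (thin lens f=-32): x=-1310/567 (≈-2.3104) theta=-1285/3024 (≈-0.4249)
z_focus = -x_out/theta_out = -(-1310/567)/(-1285/3024) = -4192/771 ≈ -5.4371
Rounded to 4 decimal places: z = -5.4371

Answer: -5.4371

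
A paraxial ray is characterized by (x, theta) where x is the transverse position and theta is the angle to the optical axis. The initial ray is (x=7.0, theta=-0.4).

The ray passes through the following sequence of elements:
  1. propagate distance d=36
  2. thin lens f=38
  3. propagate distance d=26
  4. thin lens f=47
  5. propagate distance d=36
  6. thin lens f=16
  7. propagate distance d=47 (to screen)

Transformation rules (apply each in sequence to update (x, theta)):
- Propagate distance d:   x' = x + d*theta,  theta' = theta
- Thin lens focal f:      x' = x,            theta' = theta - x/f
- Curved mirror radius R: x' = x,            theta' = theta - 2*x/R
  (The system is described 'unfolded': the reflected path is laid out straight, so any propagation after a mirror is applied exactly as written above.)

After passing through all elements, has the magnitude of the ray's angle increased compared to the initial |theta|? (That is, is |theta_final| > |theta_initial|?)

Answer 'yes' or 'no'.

Answer: yes

Derivation:
Initial: x=7.0000 theta=-0.4000
After 1 (propagate distance d=36): x=-7.4000 theta=-0.4000
After 2 (thin lens f=38): x=-7.4000 theta=-39/190 (≈-0.2053)
After 3 (propagate distance d=26): x=-242/19 (≈-12.7368) theta=-39/190 (≈-0.2053)
After 4 (thin lens f=47): x=-242/19 (≈-12.7368) theta=587/8930 (≈0.0657)
After 5 (propagate distance d=36): x=-46304/4465 (≈-10.3704) theta=587/8930 (≈0.0657)
After 6 (thin lens f=16): x=-46304/4465 (≈-10.3704) theta=1275/1786 (≈0.7139)
After 7 (propagate distance d=47 (to screen)): x=207017/8930 (≈23.1822) theta=1275/1786 (≈0.7139)
|theta_initial|=0.4000 |theta_final|=1275/1786 (≈0.7139) -> increased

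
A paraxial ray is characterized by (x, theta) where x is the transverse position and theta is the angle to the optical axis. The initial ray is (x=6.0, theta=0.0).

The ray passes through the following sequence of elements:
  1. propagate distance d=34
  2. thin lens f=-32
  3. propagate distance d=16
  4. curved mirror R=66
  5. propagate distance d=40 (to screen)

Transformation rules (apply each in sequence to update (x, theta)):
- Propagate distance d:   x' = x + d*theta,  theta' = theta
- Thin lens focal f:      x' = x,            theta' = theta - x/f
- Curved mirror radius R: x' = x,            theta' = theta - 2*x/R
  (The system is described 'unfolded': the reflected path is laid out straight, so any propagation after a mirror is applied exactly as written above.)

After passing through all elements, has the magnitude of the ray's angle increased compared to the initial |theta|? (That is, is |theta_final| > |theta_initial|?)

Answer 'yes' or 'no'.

Initial: x=6.0000 theta=0.0000
After 1 (propagate distance d=34): x=6.0000 theta=0.0000
After 2 (thin lens f=-32): x=6.0000 theta=0.1875
After 3 (propagate distance d=16): x=9.0000 theta=0.1875
After 4 (curved mirror R=66): x=9.0000 theta=-15/176 (≈-0.0852)
After 5 (propagate distance d=40 (to screen)): x=123/22 (≈5.5909) theta=-15/176 (≈-0.0852)
|theta_initial|=0.0000 |theta_final|=15/176 (≈0.0852) -> increased

Answer: yes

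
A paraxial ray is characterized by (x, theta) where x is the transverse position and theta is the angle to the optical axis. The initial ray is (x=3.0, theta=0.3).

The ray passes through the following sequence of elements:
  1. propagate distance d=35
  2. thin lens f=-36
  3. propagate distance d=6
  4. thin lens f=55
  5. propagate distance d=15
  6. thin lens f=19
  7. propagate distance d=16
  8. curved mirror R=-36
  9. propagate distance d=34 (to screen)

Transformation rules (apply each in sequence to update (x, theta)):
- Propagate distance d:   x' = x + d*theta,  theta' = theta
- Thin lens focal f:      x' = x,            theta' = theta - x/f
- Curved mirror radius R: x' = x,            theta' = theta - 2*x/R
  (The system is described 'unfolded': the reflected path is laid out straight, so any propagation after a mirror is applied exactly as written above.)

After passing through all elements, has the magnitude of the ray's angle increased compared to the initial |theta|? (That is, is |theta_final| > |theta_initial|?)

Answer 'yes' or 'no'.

Answer: yes

Derivation:
Initial: x=3.0000 theta=0.3000
After 1 (propagate distance d=35): x=13.5000 theta=0.3000
After 2 (thin lens f=-36): x=13.5000 theta=0.6750
After 3 (propagate distance d=6): x=17.5500 theta=0.6750
After 4 (thin lens f=55): x=17.5500 theta=783/2200 (≈0.3559)
After 5 (propagate distance d=15): x=10071/440 (≈22.8886) theta=783/2200 (≈0.3559)
After 6 (thin lens f=19): x=10071/440 (≈22.8886) theta=-17739/20900 (≈-0.8488)
After 7 (propagate distance d=16): x=389097/41800 (≈9.3085) theta=-17739/20900 (≈-0.8488)
After 8 (curved mirror R=-36): x=389097/41800 (≈9.3085) theta=-27723/83600 (≈-0.3316)
After 9 (propagate distance d=34 (to screen)): x=-2163/1100 (≈-1.9664) theta=-27723/83600 (≈-0.3316)
|theta_initial|=0.3000 |theta_final|=27723/83600 (≈0.3316) -> increased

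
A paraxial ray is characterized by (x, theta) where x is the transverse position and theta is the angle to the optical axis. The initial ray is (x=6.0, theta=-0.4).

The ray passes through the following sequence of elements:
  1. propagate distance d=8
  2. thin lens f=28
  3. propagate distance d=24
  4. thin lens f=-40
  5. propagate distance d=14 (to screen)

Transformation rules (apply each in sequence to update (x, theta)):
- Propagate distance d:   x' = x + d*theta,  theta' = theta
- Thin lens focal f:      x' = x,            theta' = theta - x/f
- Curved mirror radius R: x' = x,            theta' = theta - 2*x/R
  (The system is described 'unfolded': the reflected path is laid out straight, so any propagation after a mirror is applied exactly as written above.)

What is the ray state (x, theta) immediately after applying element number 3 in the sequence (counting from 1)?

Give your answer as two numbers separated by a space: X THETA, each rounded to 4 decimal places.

Initial: x=6.0000 theta=-0.4000
After 1 (propagate distance d=8): x=2.8000 theta=-0.4000
After 2 (thin lens f=28): x=2.8000 theta=-0.5000
After 3 (propagate distance d=24): x=-9.2000 theta=-0.5000
Rounded to 4 decimal places: x = -9.2000, theta = -0.5000

Answer: -9.2000 -0.5000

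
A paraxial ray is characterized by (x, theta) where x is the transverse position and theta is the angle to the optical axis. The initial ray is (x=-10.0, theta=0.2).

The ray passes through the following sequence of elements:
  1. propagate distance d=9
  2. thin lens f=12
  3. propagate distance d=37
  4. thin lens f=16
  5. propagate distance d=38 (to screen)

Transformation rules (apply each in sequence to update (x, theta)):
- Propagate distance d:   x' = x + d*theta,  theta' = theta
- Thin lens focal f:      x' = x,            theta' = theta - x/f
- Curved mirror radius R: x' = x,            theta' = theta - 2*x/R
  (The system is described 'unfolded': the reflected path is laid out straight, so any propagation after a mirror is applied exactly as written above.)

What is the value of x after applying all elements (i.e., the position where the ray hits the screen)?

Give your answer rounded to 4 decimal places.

Answer: -0.0979

Derivation:
Initial: x=-10.0000 theta=0.2000
After 1 (propagate distance d=9): x=-8.2000 theta=0.2000
After 2 (thin lens f=12): x=-8.2000 theta=53/60 (≈0.8833)
After 3 (propagate distance d=37): x=1469/60 (≈24.4833) theta=53/60 (≈0.8833)
After 4 (thin lens f=16): x=1469/60 (≈24.4833) theta=-207/320 (≈-0.6469)
After 5 (propagate distance d=38 (to screen)): x=-47/480 (≈-0.0979) theta=-207/320 (≈-0.6469)
Rounded to 4 decimal places: x = -0.0979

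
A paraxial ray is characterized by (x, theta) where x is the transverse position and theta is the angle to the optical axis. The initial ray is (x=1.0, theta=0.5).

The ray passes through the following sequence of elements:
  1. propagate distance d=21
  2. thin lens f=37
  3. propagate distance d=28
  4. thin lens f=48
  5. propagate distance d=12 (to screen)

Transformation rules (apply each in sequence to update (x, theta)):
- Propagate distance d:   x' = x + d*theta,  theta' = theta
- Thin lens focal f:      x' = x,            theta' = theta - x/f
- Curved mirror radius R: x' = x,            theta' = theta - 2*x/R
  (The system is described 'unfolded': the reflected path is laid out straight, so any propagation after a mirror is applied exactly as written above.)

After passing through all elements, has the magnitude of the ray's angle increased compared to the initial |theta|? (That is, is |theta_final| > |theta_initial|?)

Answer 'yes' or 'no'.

Answer: no

Derivation:
Initial: x=1.0000 theta=0.5000
After 1 (propagate distance d=21): x=11.5000 theta=0.5000
After 2 (thin lens f=37): x=11.5000 theta=7/37 (≈0.1892)
After 3 (propagate distance d=28): x=1243/74 (≈16.7973) theta=7/37 (≈0.1892)
After 4 (thin lens f=48): x=1243/74 (≈16.7973) theta=-571/3552 (≈-0.1608)
After 5 (propagate distance d=12 (to screen)): x=4401/296 (≈14.8682) theta=-571/3552 (≈-0.1608)
|theta_initial|=0.5000 |theta_final|=571/3552 (≈0.1608) -> not increased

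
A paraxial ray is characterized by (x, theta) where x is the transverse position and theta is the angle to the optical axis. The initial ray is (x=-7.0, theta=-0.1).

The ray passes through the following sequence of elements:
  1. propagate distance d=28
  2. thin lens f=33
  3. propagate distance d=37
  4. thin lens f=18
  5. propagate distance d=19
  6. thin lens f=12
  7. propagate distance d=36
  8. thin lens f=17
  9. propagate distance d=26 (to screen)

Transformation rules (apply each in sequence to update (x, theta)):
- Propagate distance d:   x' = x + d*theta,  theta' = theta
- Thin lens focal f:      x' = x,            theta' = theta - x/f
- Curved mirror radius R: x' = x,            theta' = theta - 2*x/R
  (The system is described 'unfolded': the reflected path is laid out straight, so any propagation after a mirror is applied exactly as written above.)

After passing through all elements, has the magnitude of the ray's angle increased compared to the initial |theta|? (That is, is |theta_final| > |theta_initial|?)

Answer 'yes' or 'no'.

Answer: yes

Derivation:
Initial: x=-7.0000 theta=-0.1000
After 1 (propagate distance d=28): x=-9.8000 theta=-0.1000
After 2 (thin lens f=33): x=-9.8000 theta=13/66 (≈0.1970)
After 3 (propagate distance d=37): x=-829/330 (≈-2.5121) theta=13/66 (≈0.1970)
After 4 (thin lens f=18): x=-829/330 (≈-2.5121) theta=1999/5940 (≈0.3365)
After 5 (propagate distance d=19): x=23059/5940 (≈3.8820) theta=1999/5940 (≈0.3365)
After 6 (thin lens f=12): x=23059/5940 (≈3.8820) theta=929/71280 (≈0.0130)
After 7 (propagate distance d=36): x=12923/2970 (≈4.3512) theta=929/71280 (≈0.0130)
After 8 (thin lens f=17): x=12923/2970 (≈4.3512) theta=-294359/1211760 (≈-0.2429)
After 9 (propagate distance d=26 (to screen)): x=-238075/121176 (≈-1.9647) theta=-294359/1211760 (≈-0.2429)
|theta_initial|=0.1000 |theta_final|=294359/1211760 (≈0.2429) -> increased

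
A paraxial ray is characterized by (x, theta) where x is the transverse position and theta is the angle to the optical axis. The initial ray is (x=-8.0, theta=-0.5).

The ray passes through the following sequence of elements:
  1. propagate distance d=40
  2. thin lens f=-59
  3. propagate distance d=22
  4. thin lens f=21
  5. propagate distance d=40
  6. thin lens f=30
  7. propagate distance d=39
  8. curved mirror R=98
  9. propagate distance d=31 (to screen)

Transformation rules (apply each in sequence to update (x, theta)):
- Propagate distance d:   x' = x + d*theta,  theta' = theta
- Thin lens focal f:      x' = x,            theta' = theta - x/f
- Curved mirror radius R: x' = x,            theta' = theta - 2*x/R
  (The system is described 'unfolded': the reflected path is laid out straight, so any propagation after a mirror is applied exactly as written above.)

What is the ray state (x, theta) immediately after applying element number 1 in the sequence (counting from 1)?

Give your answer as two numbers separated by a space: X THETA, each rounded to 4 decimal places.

Answer: -28.0000 -0.5000

Derivation:
Initial: x=-8.0000 theta=-0.5000
After 1 (propagate distance d=40): x=-28.0000 theta=-0.5000
Rounded to 4 decimal places: x = -28.0000, theta = -0.5000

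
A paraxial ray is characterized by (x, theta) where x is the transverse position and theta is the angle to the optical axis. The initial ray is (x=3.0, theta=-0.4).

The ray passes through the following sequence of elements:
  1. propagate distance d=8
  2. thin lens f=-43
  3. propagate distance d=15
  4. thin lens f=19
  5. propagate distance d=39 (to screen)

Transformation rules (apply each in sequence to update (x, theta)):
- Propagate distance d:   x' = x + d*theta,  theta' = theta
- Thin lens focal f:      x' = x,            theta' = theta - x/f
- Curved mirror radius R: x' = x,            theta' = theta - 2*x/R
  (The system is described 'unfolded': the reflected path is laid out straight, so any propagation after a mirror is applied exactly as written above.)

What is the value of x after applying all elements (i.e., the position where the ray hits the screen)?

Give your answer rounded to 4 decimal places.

Answer: -9.1816

Derivation:
Initial: x=3.0000 theta=-0.4000
After 1 (propagate distance d=8): x=-0.2000 theta=-0.4000
After 2 (thin lens f=-43): x=-0.2000 theta=-87/215 (≈-0.4047)
After 3 (propagate distance d=15): x=-1348/215 (≈-6.2698) theta=-87/215 (≈-0.4047)
After 4 (thin lens f=19): x=-1348/215 (≈-6.2698) theta=-61/817 (≈-0.0747)
After 5 (propagate distance d=39 (to screen)): x=-37507/4085 (≈-9.1816) theta=-61/817 (≈-0.0747)
Rounded to 4 decimal places: x = -9.1816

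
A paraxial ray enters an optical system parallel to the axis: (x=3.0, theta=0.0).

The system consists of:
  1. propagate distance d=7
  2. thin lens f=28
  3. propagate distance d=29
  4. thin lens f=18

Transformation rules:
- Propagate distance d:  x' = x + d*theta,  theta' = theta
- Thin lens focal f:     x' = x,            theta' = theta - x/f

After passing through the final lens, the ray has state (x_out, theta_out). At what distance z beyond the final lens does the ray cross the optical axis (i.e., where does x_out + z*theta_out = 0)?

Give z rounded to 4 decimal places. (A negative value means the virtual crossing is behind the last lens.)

Answer: -1.0588

Derivation:
Initial: x=3.0000 theta=0.0000
After 1 (propagate distance d=7): x=3.0000 theta=0.0000
After 2 (thin lens f=28): x=3.0000 theta=-3/28 (≈-0.1071)
After 3 (propagate distance d=29): x=-3/28 (≈-0.1071) theta=-3/28 (≈-0.1071)
After 4 (thin lens f=18): x=-3/28 (≈-0.1071) theta=-17/168 (≈-0.1012)
z_focus = -x_out/theta_out = -(-3/28)/(-17/168) = -18/17 ≈ -1.0588
Rounded to 4 decimal places: z = -1.0588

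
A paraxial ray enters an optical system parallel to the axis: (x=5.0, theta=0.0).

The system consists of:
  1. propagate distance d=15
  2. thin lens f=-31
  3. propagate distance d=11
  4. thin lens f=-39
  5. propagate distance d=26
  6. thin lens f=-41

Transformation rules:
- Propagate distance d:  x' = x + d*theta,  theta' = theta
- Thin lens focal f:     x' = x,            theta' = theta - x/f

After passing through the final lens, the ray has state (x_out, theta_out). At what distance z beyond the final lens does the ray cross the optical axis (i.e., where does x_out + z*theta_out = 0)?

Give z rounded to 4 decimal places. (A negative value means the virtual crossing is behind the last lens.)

Answer: -21.7274

Derivation:
Initial: x=5.0000 theta=0.0000
After 1 (propagate distance d=15): x=5.0000 theta=0.0000
After 2 (thin lens f=-31): x=5.0000 theta=5/31 (≈0.1613)
After 3 (propagate distance d=11): x=210/31 (≈6.7742) theta=5/31 (≈0.1613)
After 4 (thin lens f=-39): x=210/31 (≈6.7742) theta=135/403 (≈0.3350)
After 5 (propagate distance d=26): x=480/31 (≈15.4839) theta=135/403 (≈0.3350)
After 6 (thin lens f=-41): x=480/31 (≈15.4839) theta=11775/16523 (≈0.7126)
z_focus = -x_out/theta_out = -(480/31)/(11775/16523) = -17056/785 ≈ -21.7274
Rounded to 4 decimal places: z = -21.7274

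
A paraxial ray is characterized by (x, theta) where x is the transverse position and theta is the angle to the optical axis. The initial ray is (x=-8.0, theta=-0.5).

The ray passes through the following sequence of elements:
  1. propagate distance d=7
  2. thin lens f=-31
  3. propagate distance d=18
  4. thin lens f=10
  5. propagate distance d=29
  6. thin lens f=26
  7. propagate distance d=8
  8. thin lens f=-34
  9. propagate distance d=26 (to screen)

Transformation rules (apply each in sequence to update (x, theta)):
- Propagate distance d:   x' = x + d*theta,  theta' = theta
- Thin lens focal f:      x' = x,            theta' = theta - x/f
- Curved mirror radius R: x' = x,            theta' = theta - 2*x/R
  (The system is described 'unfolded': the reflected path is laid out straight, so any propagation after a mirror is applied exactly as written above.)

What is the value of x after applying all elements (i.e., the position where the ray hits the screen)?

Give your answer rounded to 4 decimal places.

Answer: 79.9370

Derivation:
Initial: x=-8.0000 theta=-0.5000
After 1 (propagate distance d=7): x=-11.5000 theta=-0.5000
After 2 (thin lens f=-31): x=-11.5000 theta=-27/31 (≈-0.8710)
After 3 (propagate distance d=18): x=-1685/62 (≈-27.1774) theta=-27/31 (≈-0.8710)
After 4 (thin lens f=10): x=-1685/62 (≈-27.1774) theta=229/124 (≈1.8468)
After 5 (propagate distance d=29): x=3271/124 (≈26.3790) theta=229/124 (≈1.8468)
After 6 (thin lens f=26): x=3271/124 (≈26.3790) theta=2683/3224 (≈0.8322)
After 7 (propagate distance d=8): x=53255/1612 (≈33.0366) theta=2683/3224 (≈0.8322)
After 8 (thin lens f=-34): x=53255/1612 (≈33.0366) theta=49433/27404 (≈1.8039)
After 9 (propagate distance d=26 (to screen)): x=2190593/27404 (≈79.9370) theta=49433/27404 (≈1.8039)
Rounded to 4 decimal places: x = 79.9370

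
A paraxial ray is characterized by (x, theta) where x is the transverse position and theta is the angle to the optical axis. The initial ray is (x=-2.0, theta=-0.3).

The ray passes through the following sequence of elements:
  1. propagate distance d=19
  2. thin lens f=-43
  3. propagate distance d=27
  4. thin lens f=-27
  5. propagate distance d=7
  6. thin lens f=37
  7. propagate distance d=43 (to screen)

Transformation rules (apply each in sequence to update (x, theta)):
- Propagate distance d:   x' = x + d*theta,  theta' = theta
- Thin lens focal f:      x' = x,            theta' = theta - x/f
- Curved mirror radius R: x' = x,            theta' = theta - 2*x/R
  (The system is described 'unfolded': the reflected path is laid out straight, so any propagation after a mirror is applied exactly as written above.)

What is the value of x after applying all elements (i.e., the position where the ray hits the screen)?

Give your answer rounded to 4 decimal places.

Initial: x=-2.0000 theta=-0.3000
After 1 (propagate distance d=19): x=-7.7000 theta=-0.3000
After 2 (thin lens f=-43): x=-7.7000 theta=-103/215 (≈-0.4791)
After 3 (propagate distance d=27): x=-8873/430 (≈-20.6349) theta=-103/215 (≈-0.4791)
After 4 (thin lens f=-27): x=-8873/430 (≈-20.6349) theta=-2887/2322 (≈-1.2433)
After 5 (propagate distance d=7): x=-170308/5805 (≈-29.3382) theta=-2887/2322 (≈-1.2433)
After 6 (thin lens f=37): x=-170308/5805 (≈-29.3382) theta=-64493/143190 (≈-0.4504)
After 7 (propagate distance d=43 (to screen)): x=-20922389/429570 (≈-48.7054) theta=-64493/143190 (≈-0.4504)
Rounded to 4 decimal places: x = -48.7054

Answer: -48.7054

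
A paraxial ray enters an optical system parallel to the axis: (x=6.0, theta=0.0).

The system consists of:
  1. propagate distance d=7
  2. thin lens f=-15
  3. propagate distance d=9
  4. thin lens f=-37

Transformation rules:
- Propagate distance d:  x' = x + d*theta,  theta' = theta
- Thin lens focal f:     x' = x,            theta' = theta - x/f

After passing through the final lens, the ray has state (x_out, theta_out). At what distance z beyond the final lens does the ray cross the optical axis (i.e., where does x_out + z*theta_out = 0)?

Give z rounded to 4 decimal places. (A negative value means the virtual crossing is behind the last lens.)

Initial: x=6.0000 theta=0.0000
After 1 (propagate distance d=7): x=6.0000 theta=0.0000
After 2 (thin lens f=-15): x=6.0000 theta=0.4000
After 3 (propagate distance d=9): x=9.6000 theta=0.4000
After 4 (thin lens f=-37): x=9.6000 theta=122/185 (≈0.6595)
z_focus = -x_out/theta_out = -(9.6000)/(122/185) = -888/61 ≈ -14.5574
Rounded to 4 decimal places: z = -14.5574

Answer: -14.5574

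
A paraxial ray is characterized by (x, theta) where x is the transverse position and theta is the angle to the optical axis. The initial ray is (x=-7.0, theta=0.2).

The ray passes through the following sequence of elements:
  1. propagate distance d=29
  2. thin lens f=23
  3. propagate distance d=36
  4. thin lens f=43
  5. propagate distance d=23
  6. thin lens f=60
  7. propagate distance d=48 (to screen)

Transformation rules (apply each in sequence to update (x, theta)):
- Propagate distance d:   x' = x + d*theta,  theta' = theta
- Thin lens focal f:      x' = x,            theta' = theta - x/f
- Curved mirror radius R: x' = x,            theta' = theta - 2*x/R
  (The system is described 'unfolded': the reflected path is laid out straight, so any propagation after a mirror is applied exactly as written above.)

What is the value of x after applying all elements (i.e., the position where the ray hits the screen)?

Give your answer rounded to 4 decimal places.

Initial: x=-7.0000 theta=0.2000
After 1 (propagate distance d=29): x=-1.2000 theta=0.2000
After 2 (thin lens f=23): x=-1.2000 theta=29/115 (≈0.2522)
After 3 (propagate distance d=36): x=906/115 (≈7.8783) theta=29/115 (≈0.2522)
After 4 (thin lens f=43): x=906/115 (≈7.8783) theta=341/4945 (≈0.0690)
After 5 (propagate distance d=23): x=46801/4945 (≈9.4643) theta=341/4945 (≈0.0690)
After 6 (thin lens f=60): x=46801/4945 (≈9.4643) theta=-26341/296700 (≈-0.0888)
After 7 (propagate distance d=48 (to screen)): x=128641/24725 (≈5.2029) theta=-26341/296700 (≈-0.0888)
Rounded to 4 decimal places: x = 5.2029

Answer: 5.2029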